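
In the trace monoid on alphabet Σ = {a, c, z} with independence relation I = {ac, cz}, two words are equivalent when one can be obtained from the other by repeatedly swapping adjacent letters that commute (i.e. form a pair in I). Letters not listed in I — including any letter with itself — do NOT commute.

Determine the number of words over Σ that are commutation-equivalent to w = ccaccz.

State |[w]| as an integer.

15

0(c) covers ∅
1(c) covers 0:c
2(a) covers ∅
3(c) covers 1:c
4(c) covers 3:c
5(z) covers 2:a
floor of heap: 0:c, 2:a
completions by unplaced set U, small U first (add the entries for U minus each lowest piece of U):
  |U|=1: {4}:1  {5}:1
  |U|=2: {2,5}:1  {3,4}:1  {4,5}:2
  |U|=3: {1,3,4}:1  {2,4,5}:3  {3,4,5}:3
  |U|=4: {0,1,3,4}:1  {1,3,4,5}:4  {2,3,4,5}:6
  start at 0(c): 10
  start at 2(a): 5
sum over floor = 15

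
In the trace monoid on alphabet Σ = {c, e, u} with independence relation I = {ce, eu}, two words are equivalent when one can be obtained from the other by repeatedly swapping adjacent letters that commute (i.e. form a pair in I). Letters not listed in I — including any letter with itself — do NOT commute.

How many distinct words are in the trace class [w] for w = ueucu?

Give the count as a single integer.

0(u) covers ∅
1(e) covers ∅
2(u) covers 0:u
3(c) covers 2:u
4(u) covers 3:c
floor of heap: 0:u, 1:e
completions by unplaced set U, small U first (add the entries for U minus each lowest piece of U):
  |U|=1: {1}:1  {4}:1
  |U|=2: {1,4}:2  {3,4}:1
  |U|=3: {1,3,4}:3  {2,3,4}:1
  start at 0(u): 4
  start at 1(e): 1
sum over floor = 5

5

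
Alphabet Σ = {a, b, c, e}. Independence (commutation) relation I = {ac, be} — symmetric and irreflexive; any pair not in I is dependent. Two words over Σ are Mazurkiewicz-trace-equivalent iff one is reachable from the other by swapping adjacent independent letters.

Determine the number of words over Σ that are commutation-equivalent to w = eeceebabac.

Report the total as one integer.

6

drop 0:e onto floor
drop 1:e onto {0:e}
drop 2:c onto {1:e}
drop 3:e onto {2:c}
drop 4:e onto {3:e}
drop 5:b onto {2:c}
drop 6:a onto {4:e, 5:b}
drop 7:b onto {6:a}
drop 8:a onto {7:b}
drop 9:c onto {7:b}
ground layer = {0:e}
drop-orders for the pieces not yet dropped (sum over which currently-grounded one goes next):
  1 to go: {8} 1  {9} 1
  2 to go: {8,9} 2
  3 to go: {7,8,9} 2
  4 to go: {6,7,8,9} 2
  5 to go: {4,6,7,8,9} 2  {5,6,7,8,9} 2
  6 to go: {3,4,6,7,8,9} 2  {4,5,6,7,8,9} 4
  7 to go: {3,4,5,6,7,8,9} 6
  8 to go: {2,3,4,5,6,7,8,9} 6
  if 0:e drops first: 6 orders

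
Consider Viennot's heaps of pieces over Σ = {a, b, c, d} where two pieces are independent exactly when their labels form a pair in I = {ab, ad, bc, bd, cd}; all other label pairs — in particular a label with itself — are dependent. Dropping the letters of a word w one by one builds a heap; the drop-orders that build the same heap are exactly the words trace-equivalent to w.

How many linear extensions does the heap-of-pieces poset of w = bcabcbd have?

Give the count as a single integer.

drop 0:b onto floor
drop 1:c onto floor
drop 2:a onto {1:c}
drop 3:b onto {0:b}
drop 4:c onto {2:a}
drop 5:b onto {3:b}
drop 6:d onto floor
ground layer = {0:b, 1:c, 6:d}
drop-orders for the pieces not yet dropped (sum over which currently-grounded one goes next):
  1 to go: {4} 1  {5} 1  {6} 1
  2 to go: {2,4} 1  {3,5} 1  {4,5} 2  {4,6} 2  {5,6} 2
  3 to go: {0,3,5} 1  {1,2,4} 1  {2,4,5} 3  {2,4,6} 3  {3,4,5} 3  {3,5,6} 3  {4,5,6} 6
  4 to go: {0,3,4,5} 4  {0,3,5,6} 4  {1,2,4,5} 4  {1,2,4,6} 4  {2,3,4,5} 6  {2,4,5,6} 12  {3,4,5,6} 12
  5 to go: {0,2,3,4,5} 10  {0,3,4,5,6} 20  {1,2,3,4,5} 10  {1,2,4,5,6} 20  {2,3,4,5,6} 30
  if 0:b drops first: 60 orders
  if 1:c drops first: 60 orders
  if 6:d drops first: 20 orders
heap linearizations: 140

140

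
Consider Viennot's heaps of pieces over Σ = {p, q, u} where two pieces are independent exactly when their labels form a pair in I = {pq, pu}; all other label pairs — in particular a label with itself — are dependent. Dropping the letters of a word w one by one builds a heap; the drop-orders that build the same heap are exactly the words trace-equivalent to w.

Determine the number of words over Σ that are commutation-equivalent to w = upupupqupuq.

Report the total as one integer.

drop 0:u onto floor
drop 1:p onto floor
drop 2:u onto {0:u}
drop 3:p onto {1:p}
drop 4:u onto {2:u}
drop 5:p onto {3:p}
drop 6:q onto {4:u}
drop 7:u onto {6:q}
drop 8:p onto {5:p}
drop 9:u onto {7:u}
drop 10:q onto {9:u}
ground layer = {0:u, 1:p}
drop-orders for the pieces not yet dropped (sum over which currently-grounded one goes next):
  1 to go: {8} 1  {10} 1
  2 to go: {5,8} 1  {8,10} 2  {9,10} 1
  3 to go: {3,5,8} 1  {5,8,10} 3  {7,9,10} 1  {8,9,10} 3
  4 to go: {1,3,5,8} 1  {3,5,8,10} 4  {5,8,9,10} 6  {6,7,9,10} 1  {7,8,9,10} 4
  5 to go: {1,3,5,8,10} 5  {3,5,8,9,10} 10  {4,6,7,9,10} 1  {5,7,8,9,10} 10  {6,7,8,9,10} 5
  6 to go: {1,3,5,8,9,10} 15  {2,4,6,7,9,10} 1  {3,5,7,8,9,10} 20  {4,6,7,8,9,10} 6  {5,6,7,8,9,10} 15
  7 to go: {0,2,4,6,7,9,10} 1  {1,3,5,7,8,9,10} 35  {2,4,6,7,8,9,10} 7  {3,5,6,7,8,9,10} 35  {4,5,6,7,8,9,10} 21
  8 to go: {0,2,4,6,7,8,9,10} 8  {1,3,5,6,7,8,9,10} 70  {2,4,5,6,7,8,9,10} 28  {3,4,5,6,7,8,9,10} 56
  9 to go: {0,2,4,5,6,7,8,9,10} 36  {1,3,4,5,6,7,8,9,10} 126  {2,3,4,5,6,7,8,9,10} 84
  if 0:u drops first: 210 orders
  if 1:p drops first: 120 orders
heap linearizations: 330

330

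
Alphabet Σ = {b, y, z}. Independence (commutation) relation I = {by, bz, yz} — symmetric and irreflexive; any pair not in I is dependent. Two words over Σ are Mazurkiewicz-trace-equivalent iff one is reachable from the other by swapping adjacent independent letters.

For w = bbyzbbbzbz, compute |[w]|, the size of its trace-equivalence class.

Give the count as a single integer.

840

0(b) covers ∅
1(b) covers 0:b
2(y) covers ∅
3(z) covers ∅
4(b) covers 1:b
5(b) covers 4:b
6(b) covers 5:b
7(z) covers 3:z
8(b) covers 6:b
9(z) covers 7:z
floor of heap: 0:b, 2:y, 3:z
completions by unplaced set U, small U first (add the entries for U minus each lowest piece of U):
  |U|=1: {2}:1  {8}:1  {9}:1
  |U|=2: {2,8}:2  {2,9}:2  {6,8}:1  {7,9}:1  {8,9}:2
  |U|=3: {2,6,8}:3  {2,7,9}:3  {2,8,9}:6  {3,7,9}:1  {5,6,8}:1  {6,8,9}:3  {7,8,9}:3
  |U|=4: {2,3,7,9}:4  {2,5,6,8}:4  {2,6,8,9}:12  {2,7,8,9}:12  {3,7,8,9}:4  {4,5,6,8}:1  {5,6,8,9}:4  {6,7,8,9}:6
  |U|=5: {1,4,5,6,8}:1  {2,3,7,8,9}:20  {2,4,5,6,8}:5  {2,5,6,8,9}:20  {2,6,7,8,9}:30  {3,6,7,8,9}:10  {4,5,6,8,9}:5  {5,6,7,8,9}:10
  |U|=6: {0,1,4,5,6,8}:1  {1,2,4,5,6,8}:6  {1,4,5,6,8,9}:6  {2,3,6,7,8,9}:60  {2,4,5,6,8,9}:30  {2,5,6,7,8,9}:60  {3,5,6,7,8,9}:20  {4,5,6,7,8,9}:15
  |U|=7: {0,1,2,4,5,6,8}:7  {0,1,4,5,6,8,9}:7  {1,2,4,5,6,8,9}:42  {1,4,5,6,7,8,9}:21  {2,3,5,6,7,8,9}:140  {2,4,5,6,7,8,9}:105  {3,4,5,6,7,8,9}:35
  |U|=8: {0,1,2,4,5,6,8,9}:56  {0,1,4,5,6,7,8,9}:28  {1,2,4,5,6,7,8,9}:168  {1,3,4,5,6,7,8,9}:56  {2,3,4,5,6,7,8,9}:280
  start at 0(b): 504
  start at 2(y): 84
  start at 3(z): 252
sum over floor = 840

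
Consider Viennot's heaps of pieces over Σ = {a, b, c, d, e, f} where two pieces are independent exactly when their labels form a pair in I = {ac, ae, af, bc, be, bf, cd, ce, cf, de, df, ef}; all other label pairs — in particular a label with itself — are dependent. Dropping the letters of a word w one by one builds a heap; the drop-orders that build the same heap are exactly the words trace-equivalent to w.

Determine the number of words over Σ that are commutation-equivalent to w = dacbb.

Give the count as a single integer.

5

piece 0:d — minimal
piece 1:a rests on {0:d}
piece 2:c — minimal
piece 3:b rests on {1:a}
piece 4:b rests on {3:b}
minimal pieces: {0:d, 2:c}
ways to finish when only these pieces remain (= sum over removing one remaining piece with nothing left below it):
  1 left: {2}→1  {4}→1
  2 left: {2,4}→2  {3,4}→1
  3 left: {1,3,4}→1  {2,3,4}→3
  placing 0:d first → 4 extensions
  placing 2:c first → 1 extensions
total linear extensions = 5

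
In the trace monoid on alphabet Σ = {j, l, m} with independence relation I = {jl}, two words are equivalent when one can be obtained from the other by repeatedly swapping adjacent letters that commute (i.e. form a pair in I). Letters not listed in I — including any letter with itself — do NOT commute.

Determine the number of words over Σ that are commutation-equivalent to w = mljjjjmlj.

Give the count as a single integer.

piece 0:m — minimal
piece 1:l rests on {0:m}
piece 2:j rests on {0:m}
piece 3:j rests on {2:j}
piece 4:j rests on {3:j}
piece 5:j rests on {4:j}
piece 6:m rests on {1:l, 5:j}
piece 7:l rests on {6:m}
piece 8:j rests on {6:m}
minimal pieces: {0:m}
ways to finish when only these pieces remain (= sum over removing one remaining piece with nothing left below it):
  1 left: {7}→1  {8}→1
  2 left: {7,8}→2
  3 left: {6,7,8}→2
  4 left: {1,6,7,8}→2  {5,6,7,8}→2
  5 left: {1,5,6,7,8}→4  {4,5,6,7,8}→2
  6 left: {1,4,5,6,7,8}→6  {3,4,5,6,7,8}→2
  7 left: {1,3,4,5,6,7,8}→8  {2,3,4,5,6,7,8}→2
  placing 0:m first → 10 extensions

10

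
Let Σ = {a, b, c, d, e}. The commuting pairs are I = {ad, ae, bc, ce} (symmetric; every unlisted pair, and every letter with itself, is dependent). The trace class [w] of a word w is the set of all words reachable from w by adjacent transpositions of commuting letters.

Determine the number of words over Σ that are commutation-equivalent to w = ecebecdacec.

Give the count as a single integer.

135

piece 0:e — minimal
piece 1:c — minimal
piece 2:e rests on {0:e}
piece 3:b rests on {2:e}
piece 4:e rests on {3:b}
piece 5:c rests on {1:c}
piece 6:d rests on {4:e, 5:c}
piece 7:a rests on {3:b, 5:c}
piece 8:c rests on {6:d, 7:a}
piece 9:e rests on {6:d}
piece 10:c rests on {8:c}
minimal pieces: {0:e, 1:c}
ways to finish when only these pieces remain (= sum over removing one remaining piece with nothing left below it):
  1 left: {9}→1  {10}→1
  2 left: {8,10}→1  {9,10}→2
  3 left: {7,8,10}→1  {8,9,10}→3
  4 left: {6,8,9,10}→3  {7,8,9,10}→4
  5 left: {4,6,8,9,10}→3  {6,7,8,9,10}→7
  6 left: {4,6,7,8,9,10}→10  {5,6,7,8,9,10}→7
  7 left: {1,5,6,7,8,9,10}→7  {3,4,6,7,8,9,10}→10  {4,5,6,7,8,9,10}→17
  8 left: {1,4,5,6,7,8,9,10}→24  {2,3,4,6,7,8,9,10}→10  {3,4,5,6,7,8,9,10}→27
  9 left: {0,2,3,4,6,7,8,9,10}→10  {1,3,4,5,6,7,8,9,10}→51  {2,3,4,5,6,7,8,9,10}→37
  placing 0:e first → 88 extensions
  placing 1:c first → 47 extensions
total linear extensions = 135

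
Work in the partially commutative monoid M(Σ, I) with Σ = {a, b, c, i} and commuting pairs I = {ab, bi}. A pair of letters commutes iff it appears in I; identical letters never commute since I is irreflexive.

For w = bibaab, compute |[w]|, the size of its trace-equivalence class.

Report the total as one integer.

20

0(b) covers ∅
1(i) covers ∅
2(b) covers 0:b
3(a) covers 1:i
4(a) covers 3:a
5(b) covers 2:b
floor of heap: 0:b, 1:i
completions by unplaced set U, small U first (add the entries for U minus each lowest piece of U):
  |U|=1: {4}:1  {5}:1
  |U|=2: {2,5}:1  {3,4}:1  {4,5}:2
  |U|=3: {0,2,5}:1  {1,3,4}:1  {2,4,5}:3  {3,4,5}:3
  |U|=4: {0,2,4,5}:4  {1,3,4,5}:4  {2,3,4,5}:6
  start at 0(b): 10
  start at 1(i): 10
sum over floor = 20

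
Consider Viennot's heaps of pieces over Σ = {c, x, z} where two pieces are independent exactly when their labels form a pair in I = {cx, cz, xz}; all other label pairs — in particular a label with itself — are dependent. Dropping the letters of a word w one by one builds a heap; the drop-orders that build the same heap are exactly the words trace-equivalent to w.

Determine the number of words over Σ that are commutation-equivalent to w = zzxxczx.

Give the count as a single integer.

#0=z has no predecessor
#1=z depends on [0:z]
#2=x has no predecessor
#3=x depends on [2:x]
#4=c has no predecessor
#5=z depends on [1:z]
#6=x depends on [3:x]
sources: [0:z, 2:x, 4:c]
N(rest) = Σ N(rest − s) over sources s of rest; N(one piece) = 1:
  size 1 → [4]=1  [5]=1  [6]=1
  size 2 → [1,5]=1  [3,6]=1  [4,5]=2  [4,6]=2  [5,6]=2
  size 3 → [0,1,5]=1  [1,4,5]=3  [1,5,6]=3  [2,3,6]=1  [3,4,6]=3  [3,5,6]=3  [4,5,6]=6
  size 4 → [0,1,4,5]=4  [0,1,5,6]=4  [1,3,5,6]=6  [1,4,5,6]=12  [2,3,4,6]=4  [2,3,5,6]=4  [3,4,5,6]=12
  size 5 → [0,1,3,5,6]=10  [0,1,4,5,6]=20  [1,2,3,5,6]=10  [1,3,4,5,6]=30  [2,3,4,5,6]=20
  first=0(z) contributes 60
  first=2(x) contributes 60
  first=4(c) contributes 20
|[w]| = 140

140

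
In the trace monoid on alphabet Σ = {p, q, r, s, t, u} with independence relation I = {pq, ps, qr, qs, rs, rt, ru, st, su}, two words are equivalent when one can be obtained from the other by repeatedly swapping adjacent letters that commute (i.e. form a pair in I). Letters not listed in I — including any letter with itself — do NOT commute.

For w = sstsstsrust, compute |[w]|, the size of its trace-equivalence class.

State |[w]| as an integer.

#0=s has no predecessor
#1=s depends on [0:s]
#2=t has no predecessor
#3=s depends on [1:s]
#4=s depends on [3:s]
#5=t depends on [2:t]
#6=s depends on [4:s]
#7=r has no predecessor
#8=u depends on [5:t]
#9=s depends on [6:s]
#10=t depends on [8:u]
sources: [0:s, 2:t, 7:r]
N(rest) = Σ N(rest − s) over sources s of rest; N(one piece) = 1:
  size 1 → [7]=1  [9]=1  [10]=1
  size 2 → [6,9]=1  [7,9]=2  [7,10]=2  [8,10]=1  [9,10]=2
  size 3 → [4,6,9]=1  [5,8,10]=1  [6,7,9]=3  [6,9,10]=3  [7,8,10]=3  [7,9,10]=6  [8,9,10]=3
  size 4 → [2,5,8,10]=1  [3,4,6,9]=1  [4,6,7,9]=4  [4,6,9,10]=4  [5,7,8,10]=4  [5,8,9,10]=4  [6,7,9,10]=12  [6,8,9,10]=6  [7,8,9,10]=12
  size 5 → [1,3,4,6,9]=1  [2,5,7,8,10]=5  [2,5,8,9,10]=5  [3,4,6,7,9]=5  [3,4,6,9,10]=5  [4,6,7,9,10]=20  [4,6,8,9,10]=10  [5,6,8,9,10]=10  [5,7,8,9,10]=20  [6,7,8,9,10]=30
  size 6 → [0,1,3,4,6,9]=1  [1,3,4,6,7,9]=6  [1,3,4,6,9,10]=6  [2,5,6,8,9,10]=15  [2,5,7,8,9,10]=30  [3,4,6,7,9,10]=30  [3,4,6,8,9,10]=15  [4,5,6,8,9,10]=20  [4,6,7,8,9,10]=60  [5,6,7,8,9,10]=60
  size 7 → [0,1,3,4,6,7,9]=7  [0,1,3,4,6,9,10]=7  [1,3,4,6,7,9,10]=42  [1,3,4,6,8,9,10]=21  [2,4,5,6,8,9,10]=35  [2,5,6,7,8,9,10]=105  [3,4,5,6,8,9,10]=35  [3,4,6,7,8,9,10]=105  [4,5,6,7,8,9,10]=140
  size 8 → [0,1,3,4,6,7,9,10]=56  [0,1,3,4,6,8,9,10]=28  [1,3,4,5,6,8,9,10]=56  [1,3,4,6,7,8,9,10]=168  [2,3,4,5,6,8,9,10]=70  [2,4,5,6,7,8,9,10]=280  [3,4,5,6,7,8,9,10]=280
  size 9 → [0,1,3,4,5,6,8,9,10]=84  [0,1,3,4,6,7,8,9,10]=252  [1,2,3,4,5,6,8,9,10]=126  [1,3,4,5,6,7,8,9,10]=504  [2,3,4,5,6,7,8,9,10]=630
  first=0(s) contributes 1260
  first=2(t) contributes 840
  first=7(r) contributes 210
|[w]| = 2310

2310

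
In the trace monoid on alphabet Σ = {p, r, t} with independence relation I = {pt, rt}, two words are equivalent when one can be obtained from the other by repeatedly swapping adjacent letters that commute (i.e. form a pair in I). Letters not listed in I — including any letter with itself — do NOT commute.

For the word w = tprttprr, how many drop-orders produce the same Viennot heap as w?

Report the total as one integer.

0(t) covers ∅
1(p) covers ∅
2(r) covers 1:p
3(t) covers 0:t
4(t) covers 3:t
5(p) covers 2:r
6(r) covers 5:p
7(r) covers 6:r
floor of heap: 0:t, 1:p
completions by unplaced set U, small U first (add the entries for U minus each lowest piece of U):
  |U|=1: {4}:1  {7}:1
  |U|=2: {3,4}:1  {4,7}:2  {6,7}:1
  |U|=3: {0,3,4}:1  {3,4,7}:3  {4,6,7}:3  {5,6,7}:1
  |U|=4: {0,3,4,7}:4  {2,5,6,7}:1  {3,4,6,7}:6  {4,5,6,7}:4
  |U|=5: {0,3,4,6,7}:10  {1,2,5,6,7}:1  {2,4,5,6,7}:5  {3,4,5,6,7}:10
  |U|=6: {0,3,4,5,6,7}:20  {1,2,4,5,6,7}:6  {2,3,4,5,6,7}:15
  start at 0(t): 21
  start at 1(p): 35
sum over floor = 56

56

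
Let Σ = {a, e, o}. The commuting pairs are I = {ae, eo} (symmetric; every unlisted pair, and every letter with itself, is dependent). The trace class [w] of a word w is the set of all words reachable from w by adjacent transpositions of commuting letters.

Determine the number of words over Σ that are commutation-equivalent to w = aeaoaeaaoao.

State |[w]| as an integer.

55

0(a) covers ∅
1(e) covers ∅
2(a) covers 0:a
3(o) covers 2:a
4(a) covers 3:o
5(e) covers 1:e
6(a) covers 4:a
7(a) covers 6:a
8(o) covers 7:a
9(a) covers 8:o
10(o) covers 9:a
floor of heap: 0:a, 1:e
completions by unplaced set U, small U first (add the entries for U minus each lowest piece of U):
  |U|=1: {5}:1  {10}:1
  |U|=2: {1,5}:1  {5,10}:2  {9,10}:1
  |U|=3: {1,5,10}:3  {5,9,10}:3  {8,9,10}:1
  |U|=4: {1,5,9,10}:6  {5,8,9,10}:4  {7,8,9,10}:1
  |U|=5: {1,5,8,9,10}:10  {5,7,8,9,10}:5  {6,7,8,9,10}:1
  |U|=6: {1,5,7,8,9,10}:15  {4,6,7,8,9,10}:1  {5,6,7,8,9,10}:6
  |U|=7: {1,5,6,7,8,9,10}:21  {3,4,6,7,8,9,10}:1  {4,5,6,7,8,9,10}:7
  |U|=8: {1,4,5,6,7,8,9,10}:28  {2,3,4,6,7,8,9,10}:1  {3,4,5,6,7,8,9,10}:8
  |U|=9: {0,2,3,4,6,7,8,9,10}:1  {1,3,4,5,6,7,8,9,10}:36  {2,3,4,5,6,7,8,9,10}:9
  start at 0(a): 45
  start at 1(e): 10
sum over floor = 55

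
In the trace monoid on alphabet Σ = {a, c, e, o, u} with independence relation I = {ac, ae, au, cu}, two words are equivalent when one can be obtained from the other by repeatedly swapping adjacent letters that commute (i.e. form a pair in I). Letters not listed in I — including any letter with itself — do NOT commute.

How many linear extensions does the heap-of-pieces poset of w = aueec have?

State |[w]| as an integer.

#0=a has no predecessor
#1=u has no predecessor
#2=e depends on [1:u]
#3=e depends on [2:e]
#4=c depends on [3:e]
sources: [0:a, 1:u]
N(rest) = Σ N(rest − s) over sources s of rest; N(one piece) = 1:
  size 1 → [0]=1  [4]=1
  size 2 → [0,4]=2  [3,4]=1
  size 3 → [0,3,4]=3  [2,3,4]=1
  first=0(a) contributes 1
  first=1(u) contributes 4
|[w]| = 5

5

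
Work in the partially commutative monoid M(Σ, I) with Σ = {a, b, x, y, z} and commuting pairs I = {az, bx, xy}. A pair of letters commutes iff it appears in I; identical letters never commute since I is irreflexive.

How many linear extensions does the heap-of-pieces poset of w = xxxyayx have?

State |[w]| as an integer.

8

drop 0:x onto floor
drop 1:x onto {0:x}
drop 2:x onto {1:x}
drop 3:y onto floor
drop 4:a onto {2:x, 3:y}
drop 5:y onto {4:a}
drop 6:x onto {4:a}
ground layer = {0:x, 3:y}
drop-orders for the pieces not yet dropped (sum over which currently-grounded one goes next):
  1 to go: {5} 1  {6} 1
  2 to go: {5,6} 2
  3 to go: {4,5,6} 2
  4 to go: {2,4,5,6} 2  {3,4,5,6} 2
  5 to go: {1,2,4,5,6} 2  {2,3,4,5,6} 4
  if 0:x drops first: 6 orders
  if 3:y drops first: 2 orders
heap linearizations: 8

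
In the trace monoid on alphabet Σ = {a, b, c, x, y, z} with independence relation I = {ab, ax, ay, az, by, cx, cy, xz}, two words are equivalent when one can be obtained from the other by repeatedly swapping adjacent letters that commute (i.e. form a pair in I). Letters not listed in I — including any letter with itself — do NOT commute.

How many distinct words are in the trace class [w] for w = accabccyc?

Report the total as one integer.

18

drop 0:a onto floor
drop 1:c onto {0:a}
drop 2:c onto {1:c}
drop 3:a onto {2:c}
drop 4:b onto {2:c}
drop 5:c onto {3:a, 4:b}
drop 6:c onto {5:c}
drop 7:y onto floor
drop 8:c onto {6:c}
ground layer = {0:a, 7:y}
drop-orders for the pieces not yet dropped (sum over which currently-grounded one goes next):
  1 to go: {7} 1  {8} 1
  2 to go: {6,8} 1  {7,8} 2
  3 to go: {5,6,8} 1  {6,7,8} 3
  4 to go: {3,5,6,8} 1  {4,5,6,8} 1  {5,6,7,8} 4
  5 to go: {3,4,5,6,8} 2  {3,5,6,7,8} 5  {4,5,6,7,8} 5
  6 to go: {2,3,4,5,6,8} 2  {3,4,5,6,7,8} 12
  7 to go: {1,2,3,4,5,6,8} 2  {2,3,4,5,6,7,8} 14
  if 0:a drops first: 16 orders
  if 7:y drops first: 2 orders
heap linearizations: 18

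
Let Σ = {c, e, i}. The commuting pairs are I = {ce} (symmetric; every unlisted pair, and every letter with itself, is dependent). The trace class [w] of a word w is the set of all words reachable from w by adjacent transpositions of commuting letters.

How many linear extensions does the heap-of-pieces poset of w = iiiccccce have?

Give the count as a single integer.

0(i) covers ∅
1(i) covers 0:i
2(i) covers 1:i
3(c) covers 2:i
4(c) covers 3:c
5(c) covers 4:c
6(c) covers 5:c
7(c) covers 6:c
8(e) covers 2:i
floor of heap: 0:i
completions by unplaced set U, small U first (add the entries for U minus each lowest piece of U):
  |U|=1: {7}:1  {8}:1
  |U|=2: {6,7}:1  {7,8}:2
  |U|=3: {5,6,7}:1  {6,7,8}:3
  |U|=4: {4,5,6,7}:1  {5,6,7,8}:4
  |U|=5: {3,4,5,6,7}:1  {4,5,6,7,8}:5
  |U|=6: {3,4,5,6,7,8}:6
  |U|=7: {2,3,4,5,6,7,8}:6
  start at 0(i): 6

6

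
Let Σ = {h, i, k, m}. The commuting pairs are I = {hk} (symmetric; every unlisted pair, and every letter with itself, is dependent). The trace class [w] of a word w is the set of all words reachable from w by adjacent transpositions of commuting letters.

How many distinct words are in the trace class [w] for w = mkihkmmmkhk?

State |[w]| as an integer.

#0=m has no predecessor
#1=k depends on [0:m]
#2=i depends on [1:k]
#3=h depends on [2:i]
#4=k depends on [2:i]
#5=m depends on [3:h, 4:k]
#6=m depends on [5:m]
#7=m depends on [6:m]
#8=k depends on [7:m]
#9=h depends on [7:m]
#10=k depends on [8:k]
sources: [0:m]
N(rest) = Σ N(rest − s) over sources s of rest; N(one piece) = 1:
  size 1 → [9]=1  [10]=1
  size 2 → [8,10]=1  [9,10]=2
  size 3 → [8,9,10]=3
  size 4 → [7,8,9,10]=3
  size 5 → [6,7,8,9,10]=3
  size 6 → [5,6,7,8,9,10]=3
  size 7 → [3,5,6,7,8,9,10]=3  [4,5,6,7,8,9,10]=3
  size 8 → [3,4,5,6,7,8,9,10]=6
  size 9 → [2,3,4,5,6,7,8,9,10]=6
  first=0(m) contributes 6

6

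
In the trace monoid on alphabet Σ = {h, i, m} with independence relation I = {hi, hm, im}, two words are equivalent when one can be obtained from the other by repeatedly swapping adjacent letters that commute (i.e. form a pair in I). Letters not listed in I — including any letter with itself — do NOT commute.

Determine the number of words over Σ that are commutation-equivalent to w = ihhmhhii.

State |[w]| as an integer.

drop 0:i onto floor
drop 1:h onto floor
drop 2:h onto {1:h}
drop 3:m onto floor
drop 4:h onto {2:h}
drop 5:h onto {4:h}
drop 6:i onto {0:i}
drop 7:i onto {6:i}
ground layer = {0:i, 1:h, 3:m}
drop-orders for the pieces not yet dropped (sum over which currently-grounded one goes next):
  1 to go: {3} 1  {5} 1  {7} 1
  2 to go: {3,5} 2  {3,7} 2  {4,5} 1  {5,7} 2  {6,7} 1
  3 to go: {0,6,7} 1  {2,4,5} 1  {3,4,5} 3  {3,5,7} 6  {3,6,7} 3  {4,5,7} 3  {5,6,7} 3
  4 to go: {0,3,6,7} 4  {0,5,6,7} 4  {1,2,4,5} 1  {2,3,4,5} 4  {2,4,5,7} 4  {3,4,5,7} 12  {3,5,6,7} 12  {4,5,6,7} 6
  5 to go: {0,3,5,6,7} 20  {0,4,5,6,7} 10  {1,2,3,4,5} 5  {1,2,4,5,7} 5  {2,3,4,5,7} 20  {2,4,5,6,7} 10  {3,4,5,6,7} 30
  6 to go: {0,2,4,5,6,7} 20  {0,3,4,5,6,7} 60  {1,2,3,4,5,7} 30  {1,2,4,5,6,7} 15  {2,3,4,5,6,7} 60
  if 0:i drops first: 105 orders
  if 1:h drops first: 140 orders
  if 3:m drops first: 35 orders
heap linearizations: 280

280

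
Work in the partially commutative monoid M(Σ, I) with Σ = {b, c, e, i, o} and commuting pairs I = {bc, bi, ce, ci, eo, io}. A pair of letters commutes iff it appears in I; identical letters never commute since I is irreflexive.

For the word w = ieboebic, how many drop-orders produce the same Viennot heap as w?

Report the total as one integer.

0(i) covers ∅
1(e) covers 0:i
2(b) covers 1:e
3(o) covers 2:b
4(e) covers 2:b
5(b) covers 3:o, 4:e
6(i) covers 4:e
7(c) covers 3:o
floor of heap: 0:i
completions by unplaced set U, small U first (add the entries for U minus each lowest piece of U):
  |U|=1: {5}:1  {6}:1  {7}:1
  |U|=2: {5,6}:2  {5,7}:2  {6,7}:2
  |U|=3: {3,5,7}:2  {4,5,6}:2  {5,6,7}:6
  |U|=4: {3,5,6,7}:8  {4,5,6,7}:8
  |U|=5: {3,4,5,6,7}:16
  |U|=6: {2,3,4,5,6,7}:16
  start at 0(i): 16

16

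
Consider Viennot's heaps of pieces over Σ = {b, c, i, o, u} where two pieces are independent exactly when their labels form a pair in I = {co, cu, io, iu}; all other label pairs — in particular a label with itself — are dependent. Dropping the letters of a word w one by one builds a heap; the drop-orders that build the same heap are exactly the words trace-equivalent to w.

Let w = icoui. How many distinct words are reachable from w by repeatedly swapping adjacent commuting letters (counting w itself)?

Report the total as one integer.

10

0(i) covers ∅
1(c) covers 0:i
2(o) covers ∅
3(u) covers 2:o
4(i) covers 1:c
floor of heap: 0:i, 2:o
completions by unplaced set U, small U first (add the entries for U minus each lowest piece of U):
  |U|=1: {3}:1  {4}:1
  |U|=2: {1,4}:1  {2,3}:1  {3,4}:2
  |U|=3: {0,1,4}:1  {1,3,4}:3  {2,3,4}:3
  start at 0(i): 6
  start at 2(o): 4
sum over floor = 10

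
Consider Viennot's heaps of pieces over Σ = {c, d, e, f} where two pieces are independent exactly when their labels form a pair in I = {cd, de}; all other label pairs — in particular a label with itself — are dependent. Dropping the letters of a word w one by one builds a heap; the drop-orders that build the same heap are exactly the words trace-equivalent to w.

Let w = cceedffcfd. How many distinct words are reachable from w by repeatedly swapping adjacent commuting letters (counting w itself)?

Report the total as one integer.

5

drop 0:c onto floor
drop 1:c onto {0:c}
drop 2:e onto {1:c}
drop 3:e onto {2:e}
drop 4:d onto floor
drop 5:f onto {3:e, 4:d}
drop 6:f onto {5:f}
drop 7:c onto {6:f}
drop 8:f onto {7:c}
drop 9:d onto {8:f}
ground layer = {0:c, 4:d}
drop-orders for the pieces not yet dropped (sum over which currently-grounded one goes next):
  1 to go: {9} 1
  2 to go: {8,9} 1
  3 to go: {7,8,9} 1
  4 to go: {6,7,8,9} 1
  5 to go: {5,6,7,8,9} 1
  6 to go: {3,5,6,7,8,9} 1  {4,5,6,7,8,9} 1
  7 to go: {2,3,5,6,7,8,9} 1  {3,4,5,6,7,8,9} 2
  8 to go: {1,2,3,5,6,7,8,9} 1  {2,3,4,5,6,7,8,9} 3
  if 0:c drops first: 4 orders
  if 4:d drops first: 1 orders
heap linearizations: 5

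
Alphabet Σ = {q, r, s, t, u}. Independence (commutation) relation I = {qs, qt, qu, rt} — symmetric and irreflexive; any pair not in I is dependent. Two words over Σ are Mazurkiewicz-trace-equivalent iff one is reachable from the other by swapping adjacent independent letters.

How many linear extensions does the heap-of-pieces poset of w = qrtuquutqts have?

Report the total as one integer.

92

0(q) covers ∅
1(r) covers 0:q
2(t) covers ∅
3(u) covers 1:r, 2:t
4(q) covers 1:r
5(u) covers 3:u
6(u) covers 5:u
7(t) covers 6:u
8(q) covers 4:q
9(t) covers 7:t
10(s) covers 9:t
floor of heap: 0:q, 2:t
completions by unplaced set U, small U first (add the entries for U minus each lowest piece of U):
  |U|=1: {8}:1  {10}:1
  |U|=2: {4,8}:1  {8,10}:2  {9,10}:1
  |U|=3: {4,8,10}:3  {7,9,10}:1  {8,9,10}:3
  |U|=4: {4,8,9,10}:6  {6,7,9,10}:1  {7,8,9,10}:4
  |U|=5: {4,7,8,9,10}:10  {5,6,7,9,10}:1  {6,7,8,9,10}:5
  |U|=6: {3,5,6,7,9,10}:1  {4,6,7,8,9,10}:15  {5,6,7,8,9,10}:6
  |U|=7: {2,3,5,6,7,9,10}:1  {3,5,6,7,8,9,10}:7  {4,5,6,7,8,9,10}:21
  |U|=8: {2,3,5,6,7,8,9,10}:8  {3,4,5,6,7,8,9,10}:28
  |U|=9: {1,3,4,5,6,7,8,9,10}:28  {2,3,4,5,6,7,8,9,10}:36
  start at 0(q): 64
  start at 2(t): 28
sum over floor = 92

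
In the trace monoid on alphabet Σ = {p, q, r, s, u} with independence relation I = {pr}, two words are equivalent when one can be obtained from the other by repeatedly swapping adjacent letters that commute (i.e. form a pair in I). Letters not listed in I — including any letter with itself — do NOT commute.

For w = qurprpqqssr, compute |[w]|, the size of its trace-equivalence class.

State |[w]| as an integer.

6

0(q) covers ∅
1(u) covers 0:q
2(r) covers 1:u
3(p) covers 1:u
4(r) covers 2:r
5(p) covers 3:p
6(q) covers 4:r, 5:p
7(q) covers 6:q
8(s) covers 7:q
9(s) covers 8:s
10(r) covers 9:s
floor of heap: 0:q
completions by unplaced set U, small U first (add the entries for U minus each lowest piece of U):
  |U|=1: {10}:1
  |U|=2: {9,10}:1
  |U|=3: {8,9,10}:1
  |U|=4: {7,8,9,10}:1
  |U|=5: {6,7,8,9,10}:1
  |U|=6: {4,6,7,8,9,10}:1  {5,6,7,8,9,10}:1
  |U|=7: {2,4,6,7,8,9,10}:1  {3,5,6,7,8,9,10}:1  {4,5,6,7,8,9,10}:2
  |U|=8: {2,4,5,6,7,8,9,10}:3  {3,4,5,6,7,8,9,10}:3
  |U|=9: {2,3,4,5,6,7,8,9,10}:6
  start at 0(q): 6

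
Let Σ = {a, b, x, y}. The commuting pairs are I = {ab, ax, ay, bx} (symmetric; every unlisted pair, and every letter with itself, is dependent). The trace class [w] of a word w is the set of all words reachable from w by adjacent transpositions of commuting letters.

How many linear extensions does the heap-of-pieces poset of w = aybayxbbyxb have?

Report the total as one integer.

piece 0:a — minimal
piece 1:y — minimal
piece 2:b rests on {1:y}
piece 3:a rests on {0:a}
piece 4:y rests on {2:b}
piece 5:x rests on {4:y}
piece 6:b rests on {4:y}
piece 7:b rests on {6:b}
piece 8:y rests on {5:x, 7:b}
piece 9:x rests on {8:y}
piece 10:b rests on {8:y}
minimal pieces: {0:a, 1:y}
ways to finish when only these pieces remain (= sum over removing one remaining piece with nothing left below it):
  1 left: {3}→1  {9}→1  {10}→1
  2 left: {0,3}→1  {3,9}→2  {3,10}→2  {9,10}→2
  3 left: {0,3,9}→3  {0,3,10}→3  {3,9,10}→6  {8,9,10}→2
  4 left: {0,3,9,10}→12  {3,8,9,10}→8  {5,8,9,10}→2  {7,8,9,10}→2
  5 left: {0,3,8,9,10}→20  {3,5,8,9,10}→10  {3,7,8,9,10}→10  {5,7,8,9,10}→4  {6,7,8,9,10}→2
  6 left: {0,3,5,8,9,10}→30  {0,3,7,8,9,10}→30  {3,5,7,8,9,10}→24  {3,6,7,8,9,10}→12  {5,6,7,8,9,10}→6
  7 left: {0,3,5,7,8,9,10}→84  {0,3,6,7,8,9,10}→42  {3,5,6,7,8,9,10}→42  {4,5,6,7,8,9,10}→6
  8 left: {0,3,5,6,7,8,9,10}→168  {2,4,5,6,7,8,9,10}→6  {3,4,5,6,7,8,9,10}→48
  9 left: {0,3,4,5,6,7,8,9,10}→216  {1,2,4,5,6,7,8,9,10}→6  {2,3,4,5,6,7,8,9,10}→54
  placing 0:a first → 60 extensions
  placing 1:y first → 270 extensions
total linear extensions = 330

330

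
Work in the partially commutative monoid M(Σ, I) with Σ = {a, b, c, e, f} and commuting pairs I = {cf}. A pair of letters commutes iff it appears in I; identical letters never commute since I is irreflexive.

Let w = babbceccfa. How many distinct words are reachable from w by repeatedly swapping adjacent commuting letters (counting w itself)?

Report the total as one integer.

3

0(b) covers ∅
1(a) covers 0:b
2(b) covers 1:a
3(b) covers 2:b
4(c) covers 3:b
5(e) covers 4:c
6(c) covers 5:e
7(c) covers 6:c
8(f) covers 5:e
9(a) covers 7:c, 8:f
floor of heap: 0:b
completions by unplaced set U, small U first (add the entries for U minus each lowest piece of U):
  |U|=1: {9}:1
  |U|=2: {7,9}:1  {8,9}:1
  |U|=3: {6,7,9}:1  {7,8,9}:2
  |U|=4: {6,7,8,9}:3
  |U|=5: {5,6,7,8,9}:3
  |U|=6: {4,5,6,7,8,9}:3
  |U|=7: {3,4,5,6,7,8,9}:3
  |U|=8: {2,3,4,5,6,7,8,9}:3
  start at 0(b): 3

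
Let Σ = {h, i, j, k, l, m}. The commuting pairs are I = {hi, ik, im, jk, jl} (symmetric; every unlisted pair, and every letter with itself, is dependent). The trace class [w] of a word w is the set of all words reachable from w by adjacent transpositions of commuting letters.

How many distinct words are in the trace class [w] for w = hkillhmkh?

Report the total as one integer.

drop 0:h onto floor
drop 1:k onto {0:h}
drop 2:i onto floor
drop 3:l onto {1:k, 2:i}
drop 4:l onto {3:l}
drop 5:h onto {4:l}
drop 6:m onto {5:h}
drop 7:k onto {6:m}
drop 8:h onto {7:k}
ground layer = {0:h, 2:i}
drop-orders for the pieces not yet dropped (sum over which currently-grounded one goes next):
  1 to go: {8} 1
  2 to go: {7,8} 1
  3 to go: {6,7,8} 1
  4 to go: {5,6,7,8} 1
  5 to go: {4,5,6,7,8} 1
  6 to go: {3,4,5,6,7,8} 1
  7 to go: {1,3,4,5,6,7,8} 1  {2,3,4,5,6,7,8} 1
  if 0:h drops first: 2 orders
  if 2:i drops first: 1 orders
heap linearizations: 3

3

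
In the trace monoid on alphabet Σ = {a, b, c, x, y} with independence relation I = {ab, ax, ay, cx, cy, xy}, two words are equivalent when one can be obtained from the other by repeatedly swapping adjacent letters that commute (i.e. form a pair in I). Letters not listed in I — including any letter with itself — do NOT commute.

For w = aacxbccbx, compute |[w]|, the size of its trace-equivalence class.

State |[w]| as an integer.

4

#0=a has no predecessor
#1=a depends on [0:a]
#2=c depends on [1:a]
#3=x has no predecessor
#4=b depends on [2:c, 3:x]
#5=c depends on [4:b]
#6=c depends on [5:c]
#7=b depends on [6:c]
#8=x depends on [7:b]
sources: [0:a, 3:x]
N(rest) = Σ N(rest − s) over sources s of rest; N(one piece) = 1:
  size 1 → [8]=1
  size 2 → [7,8]=1
  size 3 → [6,7,8]=1
  size 4 → [5,6,7,8]=1
  size 5 → [4,5,6,7,8]=1
  size 6 → [2,4,5,6,7,8]=1  [3,4,5,6,7,8]=1
  size 7 → [1,2,4,5,6,7,8]=1  [2,3,4,5,6,7,8]=2
  first=0(a) contributes 3
  first=3(x) contributes 1
|[w]| = 4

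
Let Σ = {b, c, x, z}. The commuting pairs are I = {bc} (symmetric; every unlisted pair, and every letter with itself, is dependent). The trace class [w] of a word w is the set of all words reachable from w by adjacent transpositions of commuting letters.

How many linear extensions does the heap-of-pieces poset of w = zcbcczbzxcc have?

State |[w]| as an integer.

#0=z has no predecessor
#1=c depends on [0:z]
#2=b depends on [0:z]
#3=c depends on [1:c]
#4=c depends on [3:c]
#5=z depends on [2:b, 4:c]
#6=b depends on [5:z]
#7=z depends on [6:b]
#8=x depends on [7:z]
#9=c depends on [8:x]
#10=c depends on [9:c]
sources: [0:z]
N(rest) = Σ N(rest − s) over sources s of rest; N(one piece) = 1:
  size 1 → [10]=1
  size 2 → [9,10]=1
  size 3 → [8,9,10]=1
  size 4 → [7,8,9,10]=1
  size 5 → [6,7,8,9,10]=1
  size 6 → [5,6,7,8,9,10]=1
  size 7 → [2,5,6,7,8,9,10]=1  [4,5,6,7,8,9,10]=1
  size 8 → [2,4,5,6,7,8,9,10]=2  [3,4,5,6,7,8,9,10]=1
  size 9 → [1,3,4,5,6,7,8,9,10]=1  [2,3,4,5,6,7,8,9,10]=3
  first=0(z) contributes 4

4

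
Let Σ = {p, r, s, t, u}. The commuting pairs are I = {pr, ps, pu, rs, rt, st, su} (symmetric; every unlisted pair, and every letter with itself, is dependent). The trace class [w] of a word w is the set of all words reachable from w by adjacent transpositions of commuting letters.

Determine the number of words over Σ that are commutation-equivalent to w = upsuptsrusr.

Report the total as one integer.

drop 0:u onto floor
drop 1:p onto floor
drop 2:s onto floor
drop 3:u onto {0:u}
drop 4:p onto {1:p}
drop 5:t onto {3:u, 4:p}
drop 6:s onto {2:s}
drop 7:r onto {3:u}
drop 8:u onto {5:t, 7:r}
drop 9:s onto {6:s}
drop 10:r onto {8:u}
ground layer = {0:u, 1:p, 2:s}
drop-orders for the pieces not yet dropped (sum over which currently-grounded one goes next):
  1 to go: {9} 1  {10} 1
  2 to go: {6,9} 1  {8,10} 1  {9,10} 2
  3 to go: {2,6,9} 1  {5,8,10} 1  {6,9,10} 3  {7,8,10} 1  {8,9,10} 3
  4 to go: {2,6,9,10} 4  {4,5,8,10} 1  {5,7,8,10} 2  {5,8,9,10} 4  {6,8,9,10} 6  {7,8,9,10} 4
  5 to go: {1,4,5,8,10} 1  {2,6,8,9,10} 10  {3,5,7,8,10} 2  {4,5,7,8,10} 3  {4,5,8,9,10} 5  {5,6,8,9,10} 10  {5,7,8,9,10} 10  {6,7,8,9,10} 10
  6 to go: {0,3,5,7,8,10} 2  {1,4,5,7,8,10} 4  {1,4,5,8,9,10} 6  {2,5,6,8,9,10} 20  {2,6,7,8,9,10} 20  {3,4,5,7,8,10} 5  {3,5,7,8,9,10} 12  {4,5,6,8,9,10} 15  {4,5,7,8,9,10} 18  {5,6,7,8,9,10} 30
  7 to go: {0,3,4,5,7,8,10} 7  {0,3,5,7,8,9,10} 14  {1,3,4,5,7,8,10} 9  {1,4,5,6,8,9,10} 21  {1,4,5,7,8,9,10} 28  {2,4,5,6,8,9,10} 35  {2,5,6,7,8,9,10} 70  {3,4,5,7,8,9,10} 35  {3,5,6,7,8,9,10} 42  {4,5,6,7,8,9,10} 63
  8 to go: {0,1,3,4,5,7,8,10} 16  {0,3,4,5,7,8,9,10} 56  {0,3,5,6,7,8,9,10} 56  {1,2,4,5,6,8,9,10} 56  {1,3,4,5,7,8,9,10} 72  {1,4,5,6,7,8,9,10} 112  {2,3,5,6,7,8,9,10} 112  {2,4,5,6,7,8,9,10} 168  {3,4,5,6,7,8,9,10} 140
  9 to go: {0,1,3,4,5,7,8,9,10} 144  {0,2,3,5,6,7,8,9,10} 168  {0,3,4,5,6,7,8,9,10} 252  {1,2,4,5,6,7,8,9,10} 336  {1,3,4,5,6,7,8,9,10} 324  {2,3,4,5,6,7,8,9,10} 420
  if 0:u drops first: 1080 orders
  if 1:p drops first: 840 orders
  if 2:s drops first: 720 orders
heap linearizations: 2640

2640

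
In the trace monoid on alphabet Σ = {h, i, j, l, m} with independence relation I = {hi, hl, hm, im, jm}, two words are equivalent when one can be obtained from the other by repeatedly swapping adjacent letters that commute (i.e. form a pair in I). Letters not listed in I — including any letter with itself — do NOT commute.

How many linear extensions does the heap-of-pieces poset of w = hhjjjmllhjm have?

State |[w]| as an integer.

44

piece 0:h — minimal
piece 1:h rests on {0:h}
piece 2:j rests on {1:h}
piece 3:j rests on {2:j}
piece 4:j rests on {3:j}
piece 5:m — minimal
piece 6:l rests on {4:j, 5:m}
piece 7:l rests on {6:l}
piece 8:h rests on {4:j}
piece 9:j rests on {7:l, 8:h}
piece 10:m rests on {7:l}
minimal pieces: {0:h, 5:m}
ways to finish when only these pieces remain (= sum over removing one remaining piece with nothing left below it):
  1 left: {9}→1  {10}→1
  2 left: {8,9}→1  {9,10}→2
  3 left: {7,9,10}→2  {8,9,10}→3
  4 left: {6,7,9,10}→2  {7,8,9,10}→5
  5 left: {5,6,7,9,10}→2  {6,7,8,9,10}→7
  6 left: {4,6,7,8,9,10}→7  {5,6,7,8,9,10}→9
  7 left: {3,4,6,7,8,9,10}→7  {4,5,6,7,8,9,10}→16
  8 left: {2,3,4,6,7,8,9,10}→7  {3,4,5,6,7,8,9,10}→23
  9 left: {1,2,3,4,6,7,8,9,10}→7  {2,3,4,5,6,7,8,9,10}→30
  placing 0:h first → 37 extensions
  placing 5:m first → 7 extensions
total linear extensions = 44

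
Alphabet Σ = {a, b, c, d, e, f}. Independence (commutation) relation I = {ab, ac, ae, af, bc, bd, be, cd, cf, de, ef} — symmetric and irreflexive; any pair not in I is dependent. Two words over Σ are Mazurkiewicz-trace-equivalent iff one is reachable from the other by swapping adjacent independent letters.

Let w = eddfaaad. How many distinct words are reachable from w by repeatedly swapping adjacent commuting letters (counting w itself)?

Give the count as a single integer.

32

piece 0:e — minimal
piece 1:d — minimal
piece 2:d rests on {1:d}
piece 3:f rests on {2:d}
piece 4:a rests on {2:d}
piece 5:a rests on {4:a}
piece 6:a rests on {5:a}
piece 7:d rests on {3:f, 6:a}
minimal pieces: {0:e, 1:d}
ways to finish when only these pieces remain (= sum over removing one remaining piece with nothing left below it):
  1 left: {0}→1  {7}→1
  2 left: {0,7}→2  {3,7}→1  {6,7}→1
  3 left: {0,3,7}→3  {0,6,7}→3  {3,6,7}→2  {5,6,7}→1
  4 left: {0,3,6,7}→8  {0,5,6,7}→4  {3,5,6,7}→3  {4,5,6,7}→1
  5 left: {0,3,5,6,7}→15  {0,4,5,6,7}→5  {3,4,5,6,7}→4
  6 left: {0,3,4,5,6,7}→24  {2,3,4,5,6,7}→4
  placing 0:e first → 4 extensions
  placing 1:d first → 28 extensions
total linear extensions = 32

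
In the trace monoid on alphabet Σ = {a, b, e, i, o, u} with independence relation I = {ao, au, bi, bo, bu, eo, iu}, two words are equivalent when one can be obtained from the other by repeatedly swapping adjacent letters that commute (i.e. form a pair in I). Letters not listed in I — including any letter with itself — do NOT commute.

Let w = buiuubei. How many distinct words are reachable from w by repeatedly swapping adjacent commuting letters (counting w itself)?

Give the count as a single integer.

piece 0:b — minimal
piece 1:u — minimal
piece 2:i — minimal
piece 3:u rests on {1:u}
piece 4:u rests on {3:u}
piece 5:b rests on {0:b}
piece 6:e rests on {2:i, 4:u, 5:b}
piece 7:i rests on {6:e}
minimal pieces: {0:b, 1:u, 2:i}
ways to finish when only these pieces remain (= sum over removing one remaining piece with nothing left below it):
  1 left: {7}→1
  2 left: {6,7}→1
  3 left: {2,6,7}→1  {4,6,7}→1  {5,6,7}→1
  4 left: {0,5,6,7}→1  {2,4,6,7}→2  {2,5,6,7}→2  {3,4,6,7}→1  {4,5,6,7}→2
  5 left: {0,2,5,6,7}→3  {0,4,5,6,7}→3  {1,3,4,6,7}→1  {2,3,4,6,7}→3  {2,4,5,6,7}→6  {3,4,5,6,7}→3
  6 left: {0,2,4,5,6,7}→12  {0,3,4,5,6,7}→6  {1,2,3,4,6,7}→4  {1,3,4,5,6,7}→4  {2,3,4,5,6,7}→12
  placing 0:b first → 20 extensions
  placing 1:u first → 30 extensions
  placing 2:i first → 10 extensions
total linear extensions = 60

60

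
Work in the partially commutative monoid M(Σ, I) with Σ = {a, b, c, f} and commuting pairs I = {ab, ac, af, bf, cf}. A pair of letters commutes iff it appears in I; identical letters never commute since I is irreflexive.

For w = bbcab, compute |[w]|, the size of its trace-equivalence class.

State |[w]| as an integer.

drop 0:b onto floor
drop 1:b onto {0:b}
drop 2:c onto {1:b}
drop 3:a onto floor
drop 4:b onto {2:c}
ground layer = {0:b, 3:a}
drop-orders for the pieces not yet dropped (sum over which currently-grounded one goes next):
  1 to go: {3} 1  {4} 1
  2 to go: {2,4} 1  {3,4} 2
  3 to go: {1,2,4} 1  {2,3,4} 3
  if 0:b drops first: 4 orders
  if 3:a drops first: 1 orders
heap linearizations: 5

5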